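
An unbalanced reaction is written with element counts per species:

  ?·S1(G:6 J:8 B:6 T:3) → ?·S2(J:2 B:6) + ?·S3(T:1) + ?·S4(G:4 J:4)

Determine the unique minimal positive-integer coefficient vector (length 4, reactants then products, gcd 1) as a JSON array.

Coefficients: [2, 2, 6, 3]

G: 2·6 = 12 | 2·0+6·0+3·4 = 12
J: 2·8 = 16 | 2·2+6·0+3·4 = 16
B: 2·6 = 12 | 2·6+6·0+3·0 = 12
T: 2·3 = 6 | 2·0+6·1+3·0 = 6
gcd(2,2,6,3) = 1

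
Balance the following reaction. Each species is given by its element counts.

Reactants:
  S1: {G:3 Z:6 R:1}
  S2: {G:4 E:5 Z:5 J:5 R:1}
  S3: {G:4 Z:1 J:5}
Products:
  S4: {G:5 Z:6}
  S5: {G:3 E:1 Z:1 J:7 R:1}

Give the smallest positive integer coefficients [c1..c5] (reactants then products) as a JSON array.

Coefficients: [4, 1, 6, 5, 5]

G: 4·3+1·4+6·4 = 40 | 5·5+5·3 = 40
E: 4·0+1·5+6·0 = 5 | 5·0+5·1 = 5
Z: 4·6+1·5+6·1 = 35 | 5·6+5·1 = 35
J: 4·0+1·5+6·5 = 35 | 5·0+5·7 = 35
R: 4·1+1·1+6·0 = 5 | 5·0+5·1 = 5
gcd(4,1,6,5,5) = 1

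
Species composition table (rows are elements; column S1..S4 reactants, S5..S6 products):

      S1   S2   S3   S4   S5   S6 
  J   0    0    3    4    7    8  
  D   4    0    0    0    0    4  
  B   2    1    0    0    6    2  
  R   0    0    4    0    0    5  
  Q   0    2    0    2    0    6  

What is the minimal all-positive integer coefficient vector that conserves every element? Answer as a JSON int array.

Coefficients: [4, 6, 5, 6, 1, 4]

J: 4·0+6·0+5·3+6·4 = 39 | 1·7+4·8 = 39
D: 4·4+6·0+5·0+6·0 = 16 | 1·0+4·4 = 16
B: 4·2+6·1+5·0+6·0 = 14 | 1·6+4·2 = 14
R: 4·0+6·0+5·4+6·0 = 20 | 1·0+4·5 = 20
Q: 4·0+6·2+5·0+6·2 = 24 | 1·0+4·6 = 24
gcd(4,6,5,6,1,4) = 1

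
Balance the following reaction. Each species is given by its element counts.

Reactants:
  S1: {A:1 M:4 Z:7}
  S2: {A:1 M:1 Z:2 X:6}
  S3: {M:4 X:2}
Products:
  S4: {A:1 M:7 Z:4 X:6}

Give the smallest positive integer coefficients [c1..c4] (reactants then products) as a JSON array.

A: 2·1+3·1+6·0 = 5 | 5·1 = 5
M: 2·4+3·1+6·4 = 35 | 5·7 = 35
Z: 2·7+3·2+6·0 = 20 | 5·4 = 20
X: 2·0+3·6+6·2 = 30 | 5·6 = 30
gcd(2,3,6,5) = 1

Coefficients: [2, 3, 6, 5]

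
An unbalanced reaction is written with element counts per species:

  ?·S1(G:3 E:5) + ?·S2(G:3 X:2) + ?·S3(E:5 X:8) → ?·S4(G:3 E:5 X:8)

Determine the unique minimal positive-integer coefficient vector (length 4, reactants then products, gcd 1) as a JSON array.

G: 1·3+4·3+4·0 = 15 | 5·3 = 15
E: 1·5+4·0+4·5 = 25 | 5·5 = 25
X: 1·0+4·2+4·8 = 40 | 5·8 = 40
gcd(1,4,4,5) = 1

Coefficients: [1, 4, 4, 5]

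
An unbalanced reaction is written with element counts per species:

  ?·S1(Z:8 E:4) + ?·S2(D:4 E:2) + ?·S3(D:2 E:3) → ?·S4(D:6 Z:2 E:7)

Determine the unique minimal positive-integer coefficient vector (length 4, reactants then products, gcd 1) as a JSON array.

Coefficients: [1, 3, 6, 4]

D: 1·0+3·4+6·2 = 24 | 4·6 = 24
Z: 1·8+3·0+6·0 = 8 | 4·2 = 8
E: 1·4+3·2+6·3 = 28 | 4·7 = 28
gcd(1,3,6,4) = 1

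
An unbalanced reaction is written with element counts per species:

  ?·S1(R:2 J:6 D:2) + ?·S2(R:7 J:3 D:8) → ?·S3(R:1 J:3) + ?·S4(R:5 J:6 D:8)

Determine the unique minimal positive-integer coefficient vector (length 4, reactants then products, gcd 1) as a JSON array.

Coefficients: [4, 1, 5, 2]

R: 4·2+1·7 = 15 | 5·1+2·5 = 15
J: 4·6+1·3 = 27 | 5·3+2·6 = 27
D: 4·2+1·8 = 16 | 5·0+2·8 = 16
gcd(4,1,5,2) = 1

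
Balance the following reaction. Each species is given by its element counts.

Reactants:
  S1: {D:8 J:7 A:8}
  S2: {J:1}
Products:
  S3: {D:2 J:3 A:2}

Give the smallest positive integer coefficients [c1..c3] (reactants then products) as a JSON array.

Coefficients: [1, 5, 4]

D: 1·8+5·0 = 8 | 4·2 = 8
J: 1·7+5·1 = 12 | 4·3 = 12
A: 1·8+5·0 = 8 | 4·2 = 8
gcd(1,5,4) = 1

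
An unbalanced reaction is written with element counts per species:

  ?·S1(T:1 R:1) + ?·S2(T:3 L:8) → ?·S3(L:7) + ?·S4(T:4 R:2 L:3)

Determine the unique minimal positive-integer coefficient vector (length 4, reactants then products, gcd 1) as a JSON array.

Coefficients: [6, 2, 1, 3]

T: 6·1+2·3 = 12 | 1·0+3·4 = 12
R: 6·1+2·0 = 6 | 1·0+3·2 = 6
L: 6·0+2·8 = 16 | 1·7+3·3 = 16
gcd(6,2,1,3) = 1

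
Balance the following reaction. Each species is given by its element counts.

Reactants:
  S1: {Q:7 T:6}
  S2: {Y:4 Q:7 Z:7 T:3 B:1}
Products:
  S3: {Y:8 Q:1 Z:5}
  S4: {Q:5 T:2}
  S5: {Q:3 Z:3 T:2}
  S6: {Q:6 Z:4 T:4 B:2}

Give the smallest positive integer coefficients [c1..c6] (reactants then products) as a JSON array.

Coefficients: [2, 6, 3, 4, 5, 3]

Y: 2·0+6·4 = 24 | 3·8+4·0+5·0+3·0 = 24
Q: 2·7+6·7 = 56 | 3·1+4·5+5·3+3·6 = 56
Z: 2·0+6·7 = 42 | 3·5+4·0+5·3+3·4 = 42
T: 2·6+6·3 = 30 | 3·0+4·2+5·2+3·4 = 30
B: 2·0+6·1 = 6 | 3·0+4·0+5·0+3·2 = 6
gcd(2,6,3,4,5,3) = 1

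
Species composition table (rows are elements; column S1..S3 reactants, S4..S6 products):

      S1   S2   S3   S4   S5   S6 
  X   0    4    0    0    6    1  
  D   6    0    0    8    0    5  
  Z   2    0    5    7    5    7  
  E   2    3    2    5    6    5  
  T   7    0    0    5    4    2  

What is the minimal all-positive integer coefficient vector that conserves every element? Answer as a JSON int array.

X: 3·0+5·4+6·0 = 20 | 1·0+3·6+2·1 = 20
D: 3·6+5·0+6·0 = 18 | 1·8+3·0+2·5 = 18
Z: 3·2+5·0+6·5 = 36 | 1·7+3·5+2·7 = 36
E: 3·2+5·3+6·2 = 33 | 1·5+3·6+2·5 = 33
T: 3·7+5·0+6·0 = 21 | 1·5+3·4+2·2 = 21
gcd(3,5,6,1,3,2) = 1

Coefficients: [3, 5, 6, 1, 3, 2]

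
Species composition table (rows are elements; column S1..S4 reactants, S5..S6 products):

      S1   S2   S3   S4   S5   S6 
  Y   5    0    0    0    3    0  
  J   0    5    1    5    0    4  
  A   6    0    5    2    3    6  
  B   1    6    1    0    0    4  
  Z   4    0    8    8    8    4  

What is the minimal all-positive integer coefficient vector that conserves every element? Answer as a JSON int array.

Coefficients: [3, 2, 5, 1, 5, 5]

Y: 3·5+2·0+5·0+1·0 = 15 | 5·3+5·0 = 15
J: 3·0+2·5+5·1+1·5 = 20 | 5·0+5·4 = 20
A: 3·6+2·0+5·5+1·2 = 45 | 5·3+5·6 = 45
B: 3·1+2·6+5·1+1·0 = 20 | 5·0+5·4 = 20
Z: 3·4+2·0+5·8+1·8 = 60 | 5·8+5·4 = 60
gcd(3,2,5,1,5,5) = 1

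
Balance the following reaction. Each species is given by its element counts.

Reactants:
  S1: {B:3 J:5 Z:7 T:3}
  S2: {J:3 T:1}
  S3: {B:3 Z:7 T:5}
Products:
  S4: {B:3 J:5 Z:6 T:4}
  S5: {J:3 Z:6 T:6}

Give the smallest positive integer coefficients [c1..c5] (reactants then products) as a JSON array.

Coefficients: [3, 6, 3, 6, 1]

B: 3·3+6·0+3·3 = 18 | 6·3+1·0 = 18
J: 3·5+6·3+3·0 = 33 | 6·5+1·3 = 33
Z: 3·7+6·0+3·7 = 42 | 6·6+1·6 = 42
T: 3·3+6·1+3·5 = 30 | 6·4+1·6 = 30
gcd(3,6,3,6,1) = 1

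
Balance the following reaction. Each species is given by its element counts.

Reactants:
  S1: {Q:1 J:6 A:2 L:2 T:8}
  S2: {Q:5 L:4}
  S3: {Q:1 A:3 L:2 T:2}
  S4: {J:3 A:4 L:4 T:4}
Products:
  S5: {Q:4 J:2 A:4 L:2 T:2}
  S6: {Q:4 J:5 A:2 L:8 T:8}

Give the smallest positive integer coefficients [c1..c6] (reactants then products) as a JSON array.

Q: 4·1+6·5+2·1+3·0 = 36 | 4·4+5·4 = 36
J: 4·6+6·0+2·0+3·3 = 33 | 4·2+5·5 = 33
A: 4·2+6·0+2·3+3·4 = 26 | 4·4+5·2 = 26
L: 4·2+6·4+2·2+3·4 = 48 | 4·2+5·8 = 48
T: 4·8+6·0+2·2+3·4 = 48 | 4·2+5·8 = 48
gcd(4,6,2,3,4,5) = 1

Coefficients: [4, 6, 2, 3, 4, 5]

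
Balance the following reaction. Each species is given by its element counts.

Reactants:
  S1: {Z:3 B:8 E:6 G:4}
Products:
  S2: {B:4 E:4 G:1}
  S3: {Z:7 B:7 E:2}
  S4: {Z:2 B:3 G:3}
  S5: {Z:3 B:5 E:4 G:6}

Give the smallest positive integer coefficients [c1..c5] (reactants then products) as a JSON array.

Z: 5·3 = 15 | 5·0+1·7+1·2+2·3 = 15
B: 5·8 = 40 | 5·4+1·7+1·3+2·5 = 40
E: 5·6 = 30 | 5·4+1·2+1·0+2·4 = 30
G: 5·4 = 20 | 5·1+1·0+1·3+2·6 = 20
gcd(5,5,1,1,2) = 1

Coefficients: [5, 5, 1, 1, 2]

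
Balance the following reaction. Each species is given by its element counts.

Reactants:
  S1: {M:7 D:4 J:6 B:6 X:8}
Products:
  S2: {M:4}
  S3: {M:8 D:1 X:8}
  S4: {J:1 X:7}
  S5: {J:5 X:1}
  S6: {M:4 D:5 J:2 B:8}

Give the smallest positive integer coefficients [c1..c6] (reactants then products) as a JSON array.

Coefficients: [4, 2, 1, 3, 3, 3]

M: 4·7 = 28 | 2·4+1·8+3·0+3·0+3·4 = 28
D: 4·4 = 16 | 2·0+1·1+3·0+3·0+3·5 = 16
J: 4·6 = 24 | 2·0+1·0+3·1+3·5+3·2 = 24
B: 4·6 = 24 | 2·0+1·0+3·0+3·0+3·8 = 24
X: 4·8 = 32 | 2·0+1·8+3·7+3·1+3·0 = 32
gcd(4,2,1,3,3,3) = 1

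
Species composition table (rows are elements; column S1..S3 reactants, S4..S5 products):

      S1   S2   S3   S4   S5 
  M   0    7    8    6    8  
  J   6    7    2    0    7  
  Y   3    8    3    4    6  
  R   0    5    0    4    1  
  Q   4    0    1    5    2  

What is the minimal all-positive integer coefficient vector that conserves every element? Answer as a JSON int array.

M: 3·0+2·7+5·8 = 54 | 1·6+6·8 = 54
J: 3·6+2·7+5·2 = 42 | 1·0+6·7 = 42
Y: 3·3+2·8+5·3 = 40 | 1·4+6·6 = 40
R: 3·0+2·5+5·0 = 10 | 1·4+6·1 = 10
Q: 3·4+2·0+5·1 = 17 | 1·5+6·2 = 17
gcd(3,2,5,1,6) = 1

Coefficients: [3, 2, 5, 1, 6]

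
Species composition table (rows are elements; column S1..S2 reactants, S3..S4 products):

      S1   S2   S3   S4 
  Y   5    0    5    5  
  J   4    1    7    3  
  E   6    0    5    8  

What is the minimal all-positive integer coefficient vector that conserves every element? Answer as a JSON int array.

Coefficients: [3, 5, 2, 1]

Y: 3·5+5·0 = 15 | 2·5+1·5 = 15
J: 3·4+5·1 = 17 | 2·7+1·3 = 17
E: 3·6+5·0 = 18 | 2·5+1·8 = 18
gcd(3,5,2,1) = 1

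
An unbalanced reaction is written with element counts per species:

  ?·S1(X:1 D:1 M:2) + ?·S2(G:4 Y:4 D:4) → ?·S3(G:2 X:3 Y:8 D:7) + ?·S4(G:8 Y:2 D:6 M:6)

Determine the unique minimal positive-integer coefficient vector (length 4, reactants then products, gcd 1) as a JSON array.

Coefficients: [6, 5, 2, 2]

G: 6·0+5·4 = 20 | 2·2+2·8 = 20
X: 6·1+5·0 = 6 | 2·3+2·0 = 6
Y: 6·0+5·4 = 20 | 2·8+2·2 = 20
D: 6·1+5·4 = 26 | 2·7+2·6 = 26
M: 6·2+5·0 = 12 | 2·0+2·6 = 12
gcd(6,5,2,2) = 1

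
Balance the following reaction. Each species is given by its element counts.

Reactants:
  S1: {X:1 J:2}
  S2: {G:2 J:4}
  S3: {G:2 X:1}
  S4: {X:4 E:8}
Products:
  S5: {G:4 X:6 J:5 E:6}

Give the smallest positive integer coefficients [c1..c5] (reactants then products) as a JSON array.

Coefficients: [6, 2, 6, 3, 4]

G: 6·0+2·2+6·2+3·0 = 16 | 4·4 = 16
X: 6·1+2·0+6·1+3·4 = 24 | 4·6 = 24
J: 6·2+2·4+6·0+3·0 = 20 | 4·5 = 20
E: 6·0+2·0+6·0+3·8 = 24 | 4·6 = 24
gcd(6,2,6,3,4) = 1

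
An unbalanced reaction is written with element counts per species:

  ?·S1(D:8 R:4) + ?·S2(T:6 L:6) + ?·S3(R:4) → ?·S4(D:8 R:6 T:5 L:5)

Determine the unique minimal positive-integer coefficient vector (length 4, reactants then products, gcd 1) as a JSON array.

D: 6·8+5·0+3·0 = 48 | 6·8 = 48
R: 6·4+5·0+3·4 = 36 | 6·6 = 36
T: 6·0+5·6+3·0 = 30 | 6·5 = 30
L: 6·0+5·6+3·0 = 30 | 6·5 = 30
gcd(6,5,3,6) = 1

Coefficients: [6, 5, 3, 6]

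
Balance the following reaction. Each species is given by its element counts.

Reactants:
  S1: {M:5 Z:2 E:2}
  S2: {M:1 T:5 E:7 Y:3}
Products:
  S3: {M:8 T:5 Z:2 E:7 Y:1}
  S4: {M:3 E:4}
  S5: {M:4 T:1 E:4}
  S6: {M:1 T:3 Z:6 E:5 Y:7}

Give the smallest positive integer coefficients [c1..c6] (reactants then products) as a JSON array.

M: 5·5+3·1 = 28 | 2·8+1·3+2·4+1·1 = 28
T: 5·0+3·5 = 15 | 2·5+1·0+2·1+1·3 = 15
Z: 5·2+3·0 = 10 | 2·2+1·0+2·0+1·6 = 10
E: 5·2+3·7 = 31 | 2·7+1·4+2·4+1·5 = 31
Y: 5·0+3·3 = 9 | 2·1+1·0+2·0+1·7 = 9
gcd(5,3,2,1,2,1) = 1

Coefficients: [5, 3, 2, 1, 2, 1]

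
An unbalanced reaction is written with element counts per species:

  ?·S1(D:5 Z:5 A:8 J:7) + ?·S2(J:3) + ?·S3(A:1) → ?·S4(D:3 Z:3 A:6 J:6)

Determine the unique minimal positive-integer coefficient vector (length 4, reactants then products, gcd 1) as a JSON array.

D: 3·5+3·0+6·0 = 15 | 5·3 = 15
Z: 3·5+3·0+6·0 = 15 | 5·3 = 15
A: 3·8+3·0+6·1 = 30 | 5·6 = 30
J: 3·7+3·3+6·0 = 30 | 5·6 = 30
gcd(3,3,6,5) = 1

Coefficients: [3, 3, 6, 5]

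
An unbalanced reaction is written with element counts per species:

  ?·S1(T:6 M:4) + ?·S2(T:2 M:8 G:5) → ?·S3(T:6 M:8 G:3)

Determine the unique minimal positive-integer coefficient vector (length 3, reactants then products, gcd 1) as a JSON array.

T: 4·6+3·2 = 30 | 5·6 = 30
M: 4·4+3·8 = 40 | 5·8 = 40
G: 4·0+3·5 = 15 | 5·3 = 15
gcd(4,3,5) = 1

Coefficients: [4, 3, 5]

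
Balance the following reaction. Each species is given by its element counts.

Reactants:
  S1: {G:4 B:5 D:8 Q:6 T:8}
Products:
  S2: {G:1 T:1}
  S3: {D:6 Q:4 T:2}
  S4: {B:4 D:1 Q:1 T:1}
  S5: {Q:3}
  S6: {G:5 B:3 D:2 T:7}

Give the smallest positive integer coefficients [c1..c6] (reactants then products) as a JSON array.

Coefficients: [5, 5, 5, 4, 2, 3]

G: 5·4 = 20 | 5·1+5·0+4·0+2·0+3·5 = 20
B: 5·5 = 25 | 5·0+5·0+4·4+2·0+3·3 = 25
D: 5·8 = 40 | 5·0+5·6+4·1+2·0+3·2 = 40
Q: 5·6 = 30 | 5·0+5·4+4·1+2·3+3·0 = 30
T: 5·8 = 40 | 5·1+5·2+4·1+2·0+3·7 = 40
gcd(5,5,5,4,2,3) = 1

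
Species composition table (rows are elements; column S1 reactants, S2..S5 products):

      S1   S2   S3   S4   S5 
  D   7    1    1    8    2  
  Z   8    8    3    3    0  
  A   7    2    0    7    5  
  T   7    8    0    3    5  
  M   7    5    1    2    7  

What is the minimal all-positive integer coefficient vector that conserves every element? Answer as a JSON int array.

D: 5·7 = 35 | 2·1+5·1+3·8+2·2 = 35
Z: 5·8 = 40 | 2·8+5·3+3·3+2·0 = 40
A: 5·7 = 35 | 2·2+5·0+3·7+2·5 = 35
T: 5·7 = 35 | 2·8+5·0+3·3+2·5 = 35
M: 5·7 = 35 | 2·5+5·1+3·2+2·7 = 35
gcd(5,2,5,3,2) = 1

Coefficients: [5, 2, 5, 3, 2]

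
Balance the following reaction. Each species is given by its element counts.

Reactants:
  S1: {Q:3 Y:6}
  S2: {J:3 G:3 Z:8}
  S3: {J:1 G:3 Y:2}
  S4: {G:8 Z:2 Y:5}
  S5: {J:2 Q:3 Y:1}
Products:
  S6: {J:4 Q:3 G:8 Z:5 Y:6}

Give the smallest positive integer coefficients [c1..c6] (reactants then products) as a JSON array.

Coefficients: [1, 3, 5, 3, 5, 6]

J: 1·0+3·3+5·1+3·0+5·2 = 24 | 6·4 = 24
Q: 1·3+3·0+5·0+3·0+5·3 = 18 | 6·3 = 18
G: 1·0+3·3+5·3+3·8+5·0 = 48 | 6·8 = 48
Z: 1·0+3·8+5·0+3·2+5·0 = 30 | 6·5 = 30
Y: 1·6+3·0+5·2+3·5+5·1 = 36 | 6·6 = 36
gcd(1,3,5,3,5,6) = 1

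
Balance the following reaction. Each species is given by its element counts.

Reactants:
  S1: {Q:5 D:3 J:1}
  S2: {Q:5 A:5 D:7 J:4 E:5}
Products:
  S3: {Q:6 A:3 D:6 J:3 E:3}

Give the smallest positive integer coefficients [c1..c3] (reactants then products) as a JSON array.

Q: 3·5+3·5 = 30 | 5·6 = 30
A: 3·0+3·5 = 15 | 5·3 = 15
D: 3·3+3·7 = 30 | 5·6 = 30
J: 3·1+3·4 = 15 | 5·3 = 15
E: 3·0+3·5 = 15 | 5·3 = 15
gcd(3,3,5) = 1

Coefficients: [3, 3, 5]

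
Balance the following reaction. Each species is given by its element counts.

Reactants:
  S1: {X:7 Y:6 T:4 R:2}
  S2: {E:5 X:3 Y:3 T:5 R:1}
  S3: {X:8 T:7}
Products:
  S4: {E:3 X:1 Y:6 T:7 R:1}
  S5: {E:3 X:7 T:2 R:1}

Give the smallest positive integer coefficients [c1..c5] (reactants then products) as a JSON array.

E: 2·0+6·5+1·0 = 30 | 5·3+5·3 = 30
X: 2·7+6·3+1·8 = 40 | 5·1+5·7 = 40
Y: 2·6+6·3+1·0 = 30 | 5·6+5·0 = 30
T: 2·4+6·5+1·7 = 45 | 5·7+5·2 = 45
R: 2·2+6·1+1·0 = 10 | 5·1+5·1 = 10
gcd(2,6,1,5,5) = 1

Coefficients: [2, 6, 1, 5, 5]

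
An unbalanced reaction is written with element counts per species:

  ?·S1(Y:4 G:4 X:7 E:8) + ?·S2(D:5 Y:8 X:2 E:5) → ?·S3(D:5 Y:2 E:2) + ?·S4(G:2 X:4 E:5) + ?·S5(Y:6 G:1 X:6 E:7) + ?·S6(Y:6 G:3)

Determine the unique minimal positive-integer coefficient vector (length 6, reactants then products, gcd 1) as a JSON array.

D: 6·0+4·5 = 20 | 4·5+5·0+5·0+3·0 = 20
Y: 6·4+4·8 = 56 | 4·2+5·0+5·6+3·6 = 56
G: 6·4+4·0 = 24 | 4·0+5·2+5·1+3·3 = 24
X: 6·7+4·2 = 50 | 4·0+5·4+5·6+3·0 = 50
E: 6·8+4·5 = 68 | 4·2+5·5+5·7+3·0 = 68
gcd(6,4,4,5,5,3) = 1

Coefficients: [6, 4, 4, 5, 5, 3]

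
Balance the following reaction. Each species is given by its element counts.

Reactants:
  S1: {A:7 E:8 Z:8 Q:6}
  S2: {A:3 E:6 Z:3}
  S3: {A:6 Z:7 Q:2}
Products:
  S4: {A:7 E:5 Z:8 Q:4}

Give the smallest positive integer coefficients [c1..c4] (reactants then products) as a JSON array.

Coefficients: [3, 1, 3, 6]

A: 3·7+1·3+3·6 = 42 | 6·7 = 42
E: 3·8+1·6+3·0 = 30 | 6·5 = 30
Z: 3·8+1·3+3·7 = 48 | 6·8 = 48
Q: 3·6+1·0+3·2 = 24 | 6·4 = 24
gcd(3,1,3,6) = 1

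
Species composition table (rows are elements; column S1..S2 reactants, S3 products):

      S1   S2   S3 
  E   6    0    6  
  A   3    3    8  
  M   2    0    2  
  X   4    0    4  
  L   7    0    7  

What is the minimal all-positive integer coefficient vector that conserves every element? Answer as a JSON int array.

Coefficients: [3, 5, 3]

E: 3·6+5·0 = 18 | 3·6 = 18
A: 3·3+5·3 = 24 | 3·8 = 24
M: 3·2+5·0 = 6 | 3·2 = 6
X: 3·4+5·0 = 12 | 3·4 = 12
L: 3·7+5·0 = 21 | 3·7 = 21
gcd(3,5,3) = 1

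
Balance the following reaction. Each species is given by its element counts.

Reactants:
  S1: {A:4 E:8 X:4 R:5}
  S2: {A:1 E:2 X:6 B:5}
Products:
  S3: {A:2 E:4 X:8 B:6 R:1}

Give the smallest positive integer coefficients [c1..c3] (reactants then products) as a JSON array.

Coefficients: [1, 6, 5]

A: 1·4+6·1 = 10 | 5·2 = 10
E: 1·8+6·2 = 20 | 5·4 = 20
X: 1·4+6·6 = 40 | 5·8 = 40
B: 1·0+6·5 = 30 | 5·6 = 30
R: 1·5+6·0 = 5 | 5·1 = 5
gcd(1,6,5) = 1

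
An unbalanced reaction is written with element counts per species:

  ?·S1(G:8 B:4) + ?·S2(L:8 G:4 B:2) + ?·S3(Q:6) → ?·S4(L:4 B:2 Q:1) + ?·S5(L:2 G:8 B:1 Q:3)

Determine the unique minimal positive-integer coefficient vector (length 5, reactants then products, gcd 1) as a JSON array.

Coefficients: [2, 4, 3, 6, 4]

L: 2·0+4·8+3·0 = 32 | 6·4+4·2 = 32
G: 2·8+4·4+3·0 = 32 | 6·0+4·8 = 32
B: 2·4+4·2+3·0 = 16 | 6·2+4·1 = 16
Q: 2·0+4·0+3·6 = 18 | 6·1+4·3 = 18
gcd(2,4,3,6,4) = 1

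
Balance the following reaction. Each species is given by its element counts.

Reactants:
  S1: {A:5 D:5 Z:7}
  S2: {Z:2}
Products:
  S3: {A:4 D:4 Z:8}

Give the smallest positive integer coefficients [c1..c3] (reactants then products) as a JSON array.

A: 4·5+6·0 = 20 | 5·4 = 20
D: 4·5+6·0 = 20 | 5·4 = 20
Z: 4·7+6·2 = 40 | 5·8 = 40
gcd(4,6,5) = 1

Coefficients: [4, 6, 5]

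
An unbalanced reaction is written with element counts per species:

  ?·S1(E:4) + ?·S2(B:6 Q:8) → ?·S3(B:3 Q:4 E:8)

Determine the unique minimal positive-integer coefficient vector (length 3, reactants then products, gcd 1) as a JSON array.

B: 4·0+1·6 = 6 | 2·3 = 6
Q: 4·0+1·8 = 8 | 2·4 = 8
E: 4·4+1·0 = 16 | 2·8 = 16
gcd(4,1,2) = 1

Coefficients: [4, 1, 2]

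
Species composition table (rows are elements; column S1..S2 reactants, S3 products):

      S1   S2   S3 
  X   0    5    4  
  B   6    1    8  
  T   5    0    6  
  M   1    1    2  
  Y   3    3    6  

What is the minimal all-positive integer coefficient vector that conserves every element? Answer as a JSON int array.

X: 6·0+4·5 = 20 | 5·4 = 20
B: 6·6+4·1 = 40 | 5·8 = 40
T: 6·5+4·0 = 30 | 5·6 = 30
M: 6·1+4·1 = 10 | 5·2 = 10
Y: 6·3+4·3 = 30 | 5·6 = 30
gcd(6,4,5) = 1

Coefficients: [6, 4, 5]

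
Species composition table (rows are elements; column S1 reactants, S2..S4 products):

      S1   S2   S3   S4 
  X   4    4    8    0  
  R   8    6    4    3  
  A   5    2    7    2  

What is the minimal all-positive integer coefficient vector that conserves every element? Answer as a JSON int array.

Coefficients: [5, 3, 1, 6]

X: 5·4 = 20 | 3·4+1·8+6·0 = 20
R: 5·8 = 40 | 3·6+1·4+6·3 = 40
A: 5·5 = 25 | 3·2+1·7+6·2 = 25
gcd(5,3,1,6) = 1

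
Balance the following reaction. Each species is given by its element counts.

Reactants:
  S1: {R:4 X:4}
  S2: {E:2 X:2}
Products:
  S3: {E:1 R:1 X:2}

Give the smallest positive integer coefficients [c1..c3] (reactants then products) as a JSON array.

Coefficients: [1, 2, 4]

E: 1·0+2·2 = 4 | 4·1 = 4
R: 1·4+2·0 = 4 | 4·1 = 4
X: 1·4+2·2 = 8 | 4·2 = 8
gcd(1,2,4) = 1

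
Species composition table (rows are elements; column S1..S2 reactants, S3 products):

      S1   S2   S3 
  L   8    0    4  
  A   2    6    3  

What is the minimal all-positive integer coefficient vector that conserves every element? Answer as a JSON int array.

L: 3·8+2·0 = 24 | 6·4 = 24
A: 3·2+2·6 = 18 | 6·3 = 18
gcd(3,2,6) = 1

Coefficients: [3, 2, 6]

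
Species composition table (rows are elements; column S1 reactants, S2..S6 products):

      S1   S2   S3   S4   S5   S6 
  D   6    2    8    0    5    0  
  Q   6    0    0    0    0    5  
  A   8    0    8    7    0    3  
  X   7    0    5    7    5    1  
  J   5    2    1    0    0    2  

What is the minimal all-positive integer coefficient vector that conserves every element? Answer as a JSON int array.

D: 5·6 = 30 | 6·2+1·8+2·0+2·5+6·0 = 30
Q: 5·6 = 30 | 6·0+1·0+2·0+2·0+6·5 = 30
A: 5·8 = 40 | 6·0+1·8+2·7+2·0+6·3 = 40
X: 5·7 = 35 | 6·0+1·5+2·7+2·5+6·1 = 35
J: 5·5 = 25 | 6·2+1·1+2·0+2·0+6·2 = 25
gcd(5,6,1,2,2,6) = 1

Coefficients: [5, 6, 1, 2, 2, 6]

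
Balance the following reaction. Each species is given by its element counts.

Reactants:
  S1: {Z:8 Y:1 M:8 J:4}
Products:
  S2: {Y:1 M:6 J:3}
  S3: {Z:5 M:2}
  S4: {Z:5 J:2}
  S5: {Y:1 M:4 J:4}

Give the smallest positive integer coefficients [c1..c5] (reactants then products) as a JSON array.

Coefficients: [5, 4, 6, 2, 1]

Z: 5·8 = 40 | 4·0+6·5+2·5+1·0 = 40
Y: 5·1 = 5 | 4·1+6·0+2·0+1·1 = 5
M: 5·8 = 40 | 4·6+6·2+2·0+1·4 = 40
J: 5·4 = 20 | 4·3+6·0+2·2+1·4 = 20
gcd(5,4,6,2,1) = 1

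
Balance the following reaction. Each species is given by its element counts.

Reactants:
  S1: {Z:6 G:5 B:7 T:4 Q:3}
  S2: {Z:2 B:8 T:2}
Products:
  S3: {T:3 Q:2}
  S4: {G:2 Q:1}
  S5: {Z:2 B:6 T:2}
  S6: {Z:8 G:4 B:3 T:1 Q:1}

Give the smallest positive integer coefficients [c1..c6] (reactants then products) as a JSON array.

Z: 4·6+1·2 = 26 | 2·0+6·0+5·2+2·8 = 26
G: 4·5+1·0 = 20 | 2·0+6·2+5·0+2·4 = 20
B: 4·7+1·8 = 36 | 2·0+6·0+5·6+2·3 = 36
T: 4·4+1·2 = 18 | 2·3+6·0+5·2+2·1 = 18
Q: 4·3+1·0 = 12 | 2·2+6·1+5·0+2·1 = 12
gcd(4,1,2,6,5,2) = 1

Coefficients: [4, 1, 2, 6, 5, 2]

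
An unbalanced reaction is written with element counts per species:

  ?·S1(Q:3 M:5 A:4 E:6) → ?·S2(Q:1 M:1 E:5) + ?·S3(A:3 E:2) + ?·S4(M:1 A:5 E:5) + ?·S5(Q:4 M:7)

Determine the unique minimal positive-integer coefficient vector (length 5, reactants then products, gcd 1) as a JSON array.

Coefficients: [5, 3, 5, 1, 3]

Q: 5·3 = 15 | 3·1+5·0+1·0+3·4 = 15
M: 5·5 = 25 | 3·1+5·0+1·1+3·7 = 25
A: 5·4 = 20 | 3·0+5·3+1·5+3·0 = 20
E: 5·6 = 30 | 3·5+5·2+1·5+3·0 = 30
gcd(5,3,5,1,3) = 1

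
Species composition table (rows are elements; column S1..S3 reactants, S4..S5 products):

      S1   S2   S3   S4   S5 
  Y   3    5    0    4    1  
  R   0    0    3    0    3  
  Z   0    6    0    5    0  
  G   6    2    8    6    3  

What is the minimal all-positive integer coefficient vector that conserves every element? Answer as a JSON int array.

Y: 1·3+5·5+4·0 = 28 | 6·4+4·1 = 28
R: 1·0+5·0+4·3 = 12 | 6·0+4·3 = 12
Z: 1·0+5·6+4·0 = 30 | 6·5+4·0 = 30
G: 1·6+5·2+4·8 = 48 | 6·6+4·3 = 48
gcd(1,5,4,6,4) = 1

Coefficients: [1, 5, 4, 6, 4]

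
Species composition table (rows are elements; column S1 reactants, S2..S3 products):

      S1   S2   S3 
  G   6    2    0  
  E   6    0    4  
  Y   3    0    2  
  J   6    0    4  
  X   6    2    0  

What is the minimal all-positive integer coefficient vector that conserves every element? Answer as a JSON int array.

Coefficients: [2, 6, 3]

G: 2·6 = 12 | 6·2+3·0 = 12
E: 2·6 = 12 | 6·0+3·4 = 12
Y: 2·3 = 6 | 6·0+3·2 = 6
J: 2·6 = 12 | 6·0+3·4 = 12
X: 2·6 = 12 | 6·2+3·0 = 12
gcd(2,6,3) = 1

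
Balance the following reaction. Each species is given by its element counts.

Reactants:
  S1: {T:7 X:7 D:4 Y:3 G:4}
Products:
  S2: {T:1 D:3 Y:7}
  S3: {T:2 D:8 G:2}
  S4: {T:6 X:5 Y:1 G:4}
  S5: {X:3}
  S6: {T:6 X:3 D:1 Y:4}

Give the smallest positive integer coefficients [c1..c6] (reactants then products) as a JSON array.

Coefficients: [5, 1, 2, 4, 4, 1]

T: 5·7 = 35 | 1·1+2·2+4·6+4·0+1·6 = 35
X: 5·7 = 35 | 1·0+2·0+4·5+4·3+1·3 = 35
D: 5·4 = 20 | 1·3+2·8+4·0+4·0+1·1 = 20
Y: 5·3 = 15 | 1·7+2·0+4·1+4·0+1·4 = 15
G: 5·4 = 20 | 1·0+2·2+4·4+4·0+1·0 = 20
gcd(5,1,2,4,4,1) = 1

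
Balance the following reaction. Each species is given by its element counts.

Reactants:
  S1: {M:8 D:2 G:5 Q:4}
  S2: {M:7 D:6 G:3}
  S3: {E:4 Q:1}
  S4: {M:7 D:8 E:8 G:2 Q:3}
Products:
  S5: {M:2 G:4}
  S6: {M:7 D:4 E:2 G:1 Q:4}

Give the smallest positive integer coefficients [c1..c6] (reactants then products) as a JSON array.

M: 5·8+1·7+1·0+1·7 = 54 | 6·2+6·7 = 54
D: 5·2+1·6+1·0+1·8 = 24 | 6·0+6·4 = 24
E: 5·0+1·0+1·4+1·8 = 12 | 6·0+6·2 = 12
G: 5·5+1·3+1·0+1·2 = 30 | 6·4+6·1 = 30
Q: 5·4+1·0+1·1+1·3 = 24 | 6·0+6·4 = 24
gcd(5,1,1,1,6,6) = 1

Coefficients: [5, 1, 1, 1, 6, 6]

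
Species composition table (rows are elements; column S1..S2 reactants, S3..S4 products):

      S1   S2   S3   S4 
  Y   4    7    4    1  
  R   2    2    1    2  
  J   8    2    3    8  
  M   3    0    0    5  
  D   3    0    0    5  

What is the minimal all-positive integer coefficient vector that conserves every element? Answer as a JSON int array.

Coefficients: [5, 1, 6, 3]

Y: 5·4+1·7 = 27 | 6·4+3·1 = 27
R: 5·2+1·2 = 12 | 6·1+3·2 = 12
J: 5·8+1·2 = 42 | 6·3+3·8 = 42
M: 5·3+1·0 = 15 | 6·0+3·5 = 15
D: 5·3+1·0 = 15 | 6·0+3·5 = 15
gcd(5,1,6,3) = 1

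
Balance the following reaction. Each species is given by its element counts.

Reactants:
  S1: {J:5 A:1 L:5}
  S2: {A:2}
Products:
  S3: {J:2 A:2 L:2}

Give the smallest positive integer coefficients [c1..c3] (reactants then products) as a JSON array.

J: 2·5+4·0 = 10 | 5·2 = 10
A: 2·1+4·2 = 10 | 5·2 = 10
L: 2·5+4·0 = 10 | 5·2 = 10
gcd(2,4,5) = 1

Coefficients: [2, 4, 5]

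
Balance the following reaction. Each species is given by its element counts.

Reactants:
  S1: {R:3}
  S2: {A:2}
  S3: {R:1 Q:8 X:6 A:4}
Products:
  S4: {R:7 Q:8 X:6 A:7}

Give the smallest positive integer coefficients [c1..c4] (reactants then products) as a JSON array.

R: 4·3+3·0+2·1 = 14 | 2·7 = 14
Q: 4·0+3·0+2·8 = 16 | 2·8 = 16
X: 4·0+3·0+2·6 = 12 | 2·6 = 12
A: 4·0+3·2+2·4 = 14 | 2·7 = 14
gcd(4,3,2,2) = 1

Coefficients: [4, 3, 2, 2]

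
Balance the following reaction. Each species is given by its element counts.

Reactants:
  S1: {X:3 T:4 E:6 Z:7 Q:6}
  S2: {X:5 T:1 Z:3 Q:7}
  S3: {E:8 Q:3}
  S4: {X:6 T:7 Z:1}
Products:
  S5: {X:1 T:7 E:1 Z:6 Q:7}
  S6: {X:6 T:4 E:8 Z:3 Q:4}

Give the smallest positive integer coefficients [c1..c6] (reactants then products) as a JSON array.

Coefficients: [3, 1, 3, 3, 2, 5]

X: 3·3+1·5+3·0+3·6 = 32 | 2·1+5·6 = 32
T: 3·4+1·1+3·0+3·7 = 34 | 2·7+5·4 = 34
E: 3·6+1·0+3·8+3·0 = 42 | 2·1+5·8 = 42
Z: 3·7+1·3+3·0+3·1 = 27 | 2·6+5·3 = 27
Q: 3·6+1·7+3·3+3·0 = 34 | 2·7+5·4 = 34
gcd(3,1,3,3,2,5) = 1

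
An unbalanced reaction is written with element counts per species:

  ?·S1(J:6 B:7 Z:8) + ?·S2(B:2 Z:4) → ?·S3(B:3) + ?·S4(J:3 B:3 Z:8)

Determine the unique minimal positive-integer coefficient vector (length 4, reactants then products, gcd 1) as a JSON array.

Coefficients: [3, 6, 5, 6]

J: 3·6+6·0 = 18 | 5·0+6·3 = 18
B: 3·7+6·2 = 33 | 5·3+6·3 = 33
Z: 3·8+6·4 = 48 | 5·0+6·8 = 48
gcd(3,6,5,6) = 1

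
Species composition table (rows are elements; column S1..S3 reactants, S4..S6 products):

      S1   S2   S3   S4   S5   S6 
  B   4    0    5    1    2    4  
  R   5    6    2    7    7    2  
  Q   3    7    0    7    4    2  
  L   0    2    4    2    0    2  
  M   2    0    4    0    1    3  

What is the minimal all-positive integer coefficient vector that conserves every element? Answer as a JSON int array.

Coefficients: [5, 5, 2, 4, 3, 5]

B: 5·4+5·0+2·5 = 30 | 4·1+3·2+5·4 = 30
R: 5·5+5·6+2·2 = 59 | 4·7+3·7+5·2 = 59
Q: 5·3+5·7+2·0 = 50 | 4·7+3·4+5·2 = 50
L: 5·0+5·2+2·4 = 18 | 4·2+3·0+5·2 = 18
M: 5·2+5·0+2·4 = 18 | 4·0+3·1+5·3 = 18
gcd(5,5,2,4,3,5) = 1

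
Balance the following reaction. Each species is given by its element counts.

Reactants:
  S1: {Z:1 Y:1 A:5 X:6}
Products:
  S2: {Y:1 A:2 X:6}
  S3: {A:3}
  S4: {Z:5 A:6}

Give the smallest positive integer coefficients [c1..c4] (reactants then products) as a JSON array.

Coefficients: [5, 5, 3, 1]

Z: 5·1 = 5 | 5·0+3·0+1·5 = 5
Y: 5·1 = 5 | 5·1+3·0+1·0 = 5
A: 5·5 = 25 | 5·2+3·3+1·6 = 25
X: 5·6 = 30 | 5·6+3·0+1·0 = 30
gcd(5,5,3,1) = 1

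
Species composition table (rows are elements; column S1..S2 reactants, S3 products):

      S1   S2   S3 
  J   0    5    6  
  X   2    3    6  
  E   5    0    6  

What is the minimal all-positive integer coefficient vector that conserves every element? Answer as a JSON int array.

J: 6·0+6·5 = 30 | 5·6 = 30
X: 6·2+6·3 = 30 | 5·6 = 30
E: 6·5+6·0 = 30 | 5·6 = 30
gcd(6,6,5) = 1

Coefficients: [6, 6, 5]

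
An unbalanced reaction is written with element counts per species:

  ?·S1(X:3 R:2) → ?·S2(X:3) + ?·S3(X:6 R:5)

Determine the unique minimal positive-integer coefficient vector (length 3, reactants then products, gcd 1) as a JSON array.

X: 5·3 = 15 | 1·3+2·6 = 15
R: 5·2 = 10 | 1·0+2·5 = 10
gcd(5,1,2) = 1

Coefficients: [5, 1, 2]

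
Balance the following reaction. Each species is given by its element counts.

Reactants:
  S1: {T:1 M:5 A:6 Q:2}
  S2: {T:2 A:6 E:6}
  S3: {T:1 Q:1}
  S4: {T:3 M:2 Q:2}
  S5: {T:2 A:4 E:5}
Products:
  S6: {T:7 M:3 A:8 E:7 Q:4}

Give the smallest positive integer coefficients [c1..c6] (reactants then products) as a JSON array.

Coefficients: [1, 1, 6, 2, 3, 3]

T: 1·1+1·2+6·1+2·3+3·2 = 21 | 3·7 = 21
M: 1·5+1·0+6·0+2·2+3·0 = 9 | 3·3 = 9
A: 1·6+1·6+6·0+2·0+3·4 = 24 | 3·8 = 24
E: 1·0+1·6+6·0+2·0+3·5 = 21 | 3·7 = 21
Q: 1·2+1·0+6·1+2·2+3·0 = 12 | 3·4 = 12
gcd(1,1,6,2,3,3) = 1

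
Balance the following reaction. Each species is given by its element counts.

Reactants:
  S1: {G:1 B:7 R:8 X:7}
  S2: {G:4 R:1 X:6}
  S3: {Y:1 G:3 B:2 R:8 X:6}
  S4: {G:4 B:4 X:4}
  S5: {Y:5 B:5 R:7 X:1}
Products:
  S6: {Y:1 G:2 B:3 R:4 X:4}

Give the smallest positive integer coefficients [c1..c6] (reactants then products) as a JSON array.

Coefficients: [1, 1, 1, 1, 1, 6]

Y: 1·0+1·0+1·1+1·0+1·5 = 6 | 6·1 = 6
G: 1·1+1·4+1·3+1·4+1·0 = 12 | 6·2 = 12
B: 1·7+1·0+1·2+1·4+1·5 = 18 | 6·3 = 18
R: 1·8+1·1+1·8+1·0+1·7 = 24 | 6·4 = 24
X: 1·7+1·6+1·6+1·4+1·1 = 24 | 6·4 = 24
gcd(1,1,1,1,1,6) = 1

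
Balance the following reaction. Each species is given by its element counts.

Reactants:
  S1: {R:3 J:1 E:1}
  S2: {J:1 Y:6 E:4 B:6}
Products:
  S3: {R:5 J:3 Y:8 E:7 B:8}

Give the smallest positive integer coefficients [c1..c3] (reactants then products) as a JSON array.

Coefficients: [5, 4, 3]

R: 5·3+4·0 = 15 | 3·5 = 15
J: 5·1+4·1 = 9 | 3·3 = 9
Y: 5·0+4·6 = 24 | 3·8 = 24
E: 5·1+4·4 = 21 | 3·7 = 21
B: 5·0+4·6 = 24 | 3·8 = 24
gcd(5,4,3) = 1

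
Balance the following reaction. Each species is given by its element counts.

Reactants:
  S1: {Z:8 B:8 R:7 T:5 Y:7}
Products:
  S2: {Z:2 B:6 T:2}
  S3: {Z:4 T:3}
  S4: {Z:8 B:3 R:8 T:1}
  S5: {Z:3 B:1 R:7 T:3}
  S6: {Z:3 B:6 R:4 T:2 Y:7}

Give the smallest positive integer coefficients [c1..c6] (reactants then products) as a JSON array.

Z: 5·8 = 40 | 1·2+3·4+1·8+1·3+5·3 = 40
B: 5·8 = 40 | 1·6+3·0+1·3+1·1+5·6 = 40
R: 5·7 = 35 | 1·0+3·0+1·8+1·7+5·4 = 35
T: 5·5 = 25 | 1·2+3·3+1·1+1·3+5·2 = 25
Y: 5·7 = 35 | 1·0+3·0+1·0+1·0+5·7 = 35
gcd(5,1,3,1,1,5) = 1

Coefficients: [5, 1, 3, 1, 1, 5]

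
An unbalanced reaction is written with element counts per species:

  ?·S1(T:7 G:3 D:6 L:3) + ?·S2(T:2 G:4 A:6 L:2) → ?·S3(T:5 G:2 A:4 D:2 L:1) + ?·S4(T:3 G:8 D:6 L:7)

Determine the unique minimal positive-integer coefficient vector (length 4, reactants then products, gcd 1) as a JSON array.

T: 2·7+2·2 = 18 | 3·5+1·3 = 18
G: 2·3+2·4 = 14 | 3·2+1·8 = 14
A: 2·0+2·6 = 12 | 3·4+1·0 = 12
D: 2·6+2·0 = 12 | 3·2+1·6 = 12
L: 2·3+2·2 = 10 | 3·1+1·7 = 10
gcd(2,2,3,1) = 1

Coefficients: [2, 2, 3, 1]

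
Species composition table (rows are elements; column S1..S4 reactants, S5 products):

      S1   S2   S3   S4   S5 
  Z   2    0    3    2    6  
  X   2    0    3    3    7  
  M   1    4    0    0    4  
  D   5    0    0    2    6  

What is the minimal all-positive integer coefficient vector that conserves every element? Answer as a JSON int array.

Z: 4·2+4·0+4·3+5·2 = 30 | 5·6 = 30
X: 4·2+4·0+4·3+5·3 = 35 | 5·7 = 35
M: 4·1+4·4+4·0+5·0 = 20 | 5·4 = 20
D: 4·5+4·0+4·0+5·2 = 30 | 5·6 = 30
gcd(4,4,4,5,5) = 1

Coefficients: [4, 4, 4, 5, 5]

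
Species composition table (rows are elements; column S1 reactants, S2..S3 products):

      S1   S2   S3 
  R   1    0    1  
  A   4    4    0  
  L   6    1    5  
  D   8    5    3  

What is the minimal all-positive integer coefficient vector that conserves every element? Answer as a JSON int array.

R: 1·1 = 1 | 1·0+1·1 = 1
A: 1·4 = 4 | 1·4+1·0 = 4
L: 1·6 = 6 | 1·1+1·5 = 6
D: 1·8 = 8 | 1·5+1·3 = 8
gcd(1,1,1) = 1

Coefficients: [1, 1, 1]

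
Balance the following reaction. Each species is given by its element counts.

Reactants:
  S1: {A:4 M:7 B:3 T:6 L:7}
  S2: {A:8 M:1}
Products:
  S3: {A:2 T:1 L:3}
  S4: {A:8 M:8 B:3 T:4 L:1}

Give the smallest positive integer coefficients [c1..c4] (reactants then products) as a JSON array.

Coefficients: [1, 1, 2, 1]

A: 1·4+1·8 = 12 | 2·2+1·8 = 12
M: 1·7+1·1 = 8 | 2·0+1·8 = 8
B: 1·3+1·0 = 3 | 2·0+1·3 = 3
T: 1·6+1·0 = 6 | 2·1+1·4 = 6
L: 1·7+1·0 = 7 | 2·3+1·1 = 7
gcd(1,1,2,1) = 1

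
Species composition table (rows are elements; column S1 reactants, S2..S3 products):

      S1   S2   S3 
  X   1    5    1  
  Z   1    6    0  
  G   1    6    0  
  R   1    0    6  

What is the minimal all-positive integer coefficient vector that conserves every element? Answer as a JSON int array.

X: 6·1 = 6 | 1·5+1·1 = 6
Z: 6·1 = 6 | 1·6+1·0 = 6
G: 6·1 = 6 | 1·6+1·0 = 6
R: 6·1 = 6 | 1·0+1·6 = 6
gcd(6,1,1) = 1

Coefficients: [6, 1, 1]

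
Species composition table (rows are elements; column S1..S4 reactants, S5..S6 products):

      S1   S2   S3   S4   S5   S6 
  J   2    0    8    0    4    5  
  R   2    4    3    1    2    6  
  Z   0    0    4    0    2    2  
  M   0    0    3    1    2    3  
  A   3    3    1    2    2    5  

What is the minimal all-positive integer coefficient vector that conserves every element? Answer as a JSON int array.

J: 1·2+1·0+4·8+6·0 = 34 | 6·4+2·5 = 34
R: 1·2+1·4+4·3+6·1 = 24 | 6·2+2·6 = 24
Z: 1·0+1·0+4·4+6·0 = 16 | 6·2+2·2 = 16
M: 1·0+1·0+4·3+6·1 = 18 | 6·2+2·3 = 18
A: 1·3+1·3+4·1+6·2 = 22 | 6·2+2·5 = 22
gcd(1,1,4,6,6,2) = 1

Coefficients: [1, 1, 4, 6, 6, 2]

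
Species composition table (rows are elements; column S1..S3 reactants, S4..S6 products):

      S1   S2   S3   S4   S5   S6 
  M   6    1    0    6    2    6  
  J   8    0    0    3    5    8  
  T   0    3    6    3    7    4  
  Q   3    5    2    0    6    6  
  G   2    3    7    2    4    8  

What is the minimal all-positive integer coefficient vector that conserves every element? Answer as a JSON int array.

Coefficients: [6, 2, 4, 1, 1, 5]

M: 6·6+2·1+4·0 = 38 | 1·6+1·2+5·6 = 38
J: 6·8+2·0+4·0 = 48 | 1·3+1·5+5·8 = 48
T: 6·0+2·3+4·6 = 30 | 1·3+1·7+5·4 = 30
Q: 6·3+2·5+4·2 = 36 | 1·0+1·6+5·6 = 36
G: 6·2+2·3+4·7 = 46 | 1·2+1·4+5·8 = 46
gcd(6,2,4,1,1,5) = 1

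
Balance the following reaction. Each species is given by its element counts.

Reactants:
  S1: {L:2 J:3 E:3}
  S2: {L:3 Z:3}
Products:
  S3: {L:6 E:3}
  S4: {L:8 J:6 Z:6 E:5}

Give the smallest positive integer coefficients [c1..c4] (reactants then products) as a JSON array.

L: 6·2+6·3 = 30 | 1·6+3·8 = 30
J: 6·3+6·0 = 18 | 1·0+3·6 = 18
Z: 6·0+6·3 = 18 | 1·0+3·6 = 18
E: 6·3+6·0 = 18 | 1·3+3·5 = 18
gcd(6,6,1,3) = 1

Coefficients: [6, 6, 1, 3]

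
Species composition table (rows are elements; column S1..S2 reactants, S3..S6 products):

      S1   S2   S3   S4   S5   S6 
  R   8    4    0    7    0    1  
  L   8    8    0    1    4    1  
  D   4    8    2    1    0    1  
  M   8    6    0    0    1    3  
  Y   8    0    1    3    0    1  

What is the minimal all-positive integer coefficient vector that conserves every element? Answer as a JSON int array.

Coefficients: [2, 1, 4, 2, 4, 6]

R: 2·8+1·4 = 20 | 4·0+2·7+4·0+6·1 = 20
L: 2·8+1·8 = 24 | 4·0+2·1+4·4+6·1 = 24
D: 2·4+1·8 = 16 | 4·2+2·1+4·0+6·1 = 16
M: 2·8+1·6 = 22 | 4·0+2·0+4·1+6·3 = 22
Y: 2·8+1·0 = 16 | 4·1+2·3+4·0+6·1 = 16
gcd(2,1,4,2,4,6) = 1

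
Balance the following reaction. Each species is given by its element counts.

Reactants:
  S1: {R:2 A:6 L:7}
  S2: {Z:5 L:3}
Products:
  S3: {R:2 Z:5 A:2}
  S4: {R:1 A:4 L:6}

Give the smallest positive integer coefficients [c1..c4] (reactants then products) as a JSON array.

Coefficients: [3, 1, 1, 4]

R: 3·2+1·0 = 6 | 1·2+4·1 = 6
Z: 3·0+1·5 = 5 | 1·5+4·0 = 5
A: 3·6+1·0 = 18 | 1·2+4·4 = 18
L: 3·7+1·3 = 24 | 1·0+4·6 = 24
gcd(3,1,1,4) = 1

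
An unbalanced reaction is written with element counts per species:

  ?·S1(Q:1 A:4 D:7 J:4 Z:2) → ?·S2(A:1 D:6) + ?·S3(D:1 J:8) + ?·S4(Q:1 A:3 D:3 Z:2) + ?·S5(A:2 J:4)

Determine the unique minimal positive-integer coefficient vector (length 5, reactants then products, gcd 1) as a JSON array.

Q: 5·1 = 5 | 3·0+2·0+5·1+1·0 = 5
A: 5·4 = 20 | 3·1+2·0+5·3+1·2 = 20
D: 5·7 = 35 | 3·6+2·1+5·3+1·0 = 35
J: 5·4 = 20 | 3·0+2·8+5·0+1·4 = 20
Z: 5·2 = 10 | 3·0+2·0+5·2+1·0 = 10
gcd(5,3,2,5,1) = 1

Coefficients: [5, 3, 2, 5, 1]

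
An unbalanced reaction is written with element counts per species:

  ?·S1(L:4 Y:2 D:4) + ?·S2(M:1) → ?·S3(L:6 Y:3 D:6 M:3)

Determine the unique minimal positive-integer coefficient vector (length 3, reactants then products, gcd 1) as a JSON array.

L: 3·4+6·0 = 12 | 2·6 = 12
Y: 3·2+6·0 = 6 | 2·3 = 6
D: 3·4+6·0 = 12 | 2·6 = 12
M: 3·0+6·1 = 6 | 2·3 = 6
gcd(3,6,2) = 1

Coefficients: [3, 6, 2]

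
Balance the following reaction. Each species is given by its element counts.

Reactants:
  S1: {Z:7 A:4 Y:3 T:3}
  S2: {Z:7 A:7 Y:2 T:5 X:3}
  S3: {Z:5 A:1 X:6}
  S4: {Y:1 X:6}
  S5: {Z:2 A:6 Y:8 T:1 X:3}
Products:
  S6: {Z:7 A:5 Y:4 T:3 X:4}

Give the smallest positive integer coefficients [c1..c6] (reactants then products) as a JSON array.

Z: 4·7+1·7+1·5+2·0+1·2 = 42 | 6·7 = 42
A: 4·4+1·7+1·1+2·0+1·6 = 30 | 6·5 = 30
Y: 4·3+1·2+1·0+2·1+1·8 = 24 | 6·4 = 24
T: 4·3+1·5+1·0+2·0+1·1 = 18 | 6·3 = 18
X: 4·0+1·3+1·6+2·6+1·3 = 24 | 6·4 = 24
gcd(4,1,1,2,1,6) = 1

Coefficients: [4, 1, 1, 2, 1, 6]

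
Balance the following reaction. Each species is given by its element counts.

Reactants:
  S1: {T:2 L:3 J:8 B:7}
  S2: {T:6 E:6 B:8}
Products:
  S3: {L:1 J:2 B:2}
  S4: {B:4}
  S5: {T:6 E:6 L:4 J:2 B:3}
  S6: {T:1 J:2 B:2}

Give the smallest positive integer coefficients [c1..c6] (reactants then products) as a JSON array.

T: 3·2+1·6 = 12 | 5·0+1·0+1·6+6·1 = 12
E: 3·0+1·6 = 6 | 5·0+1·0+1·6+6·0 = 6
L: 3·3+1·0 = 9 | 5·1+1·0+1·4+6·0 = 9
J: 3·8+1·0 = 24 | 5·2+1·0+1·2+6·2 = 24
B: 3·7+1·8 = 29 | 5·2+1·4+1·3+6·2 = 29
gcd(3,1,5,1,1,6) = 1

Coefficients: [3, 1, 5, 1, 1, 6]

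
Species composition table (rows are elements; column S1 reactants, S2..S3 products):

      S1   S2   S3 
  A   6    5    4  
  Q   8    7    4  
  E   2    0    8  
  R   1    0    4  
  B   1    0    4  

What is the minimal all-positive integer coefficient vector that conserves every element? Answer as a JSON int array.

Coefficients: [4, 4, 1]

A: 4·6 = 24 | 4·5+1·4 = 24
Q: 4·8 = 32 | 4·7+1·4 = 32
E: 4·2 = 8 | 4·0+1·8 = 8
R: 4·1 = 4 | 4·0+1·4 = 4
B: 4·1 = 4 | 4·0+1·4 = 4
gcd(4,4,1) = 1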